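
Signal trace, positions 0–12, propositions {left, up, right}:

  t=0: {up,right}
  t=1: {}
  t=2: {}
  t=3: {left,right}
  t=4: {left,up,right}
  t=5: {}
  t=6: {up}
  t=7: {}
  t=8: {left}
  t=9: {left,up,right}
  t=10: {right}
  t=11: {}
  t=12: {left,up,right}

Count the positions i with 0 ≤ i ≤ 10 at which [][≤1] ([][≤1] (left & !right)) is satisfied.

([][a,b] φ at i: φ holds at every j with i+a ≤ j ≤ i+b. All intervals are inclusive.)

0

Evaluate at each i in [0,10]:
  i=0: ✗ (fails at j=0)
  i=1: ✗ (fails at j=1)
  i=2: ✗ (fails at j=2)
  i=3: ✗ (fails at j=3)
  i=4: ✗ (fails at j=4)
  i=5: ✗ (fails at j=5)
  i=6: ✗ (fails at j=6)
  i=7: ✗ (fails at j=7)
  i=8: ✗ (fails at j=8)
  i=9: ✗ (fails at j=9)
  i=10: ✗ (fails at j=10)
Positions where it holds: {} → 0.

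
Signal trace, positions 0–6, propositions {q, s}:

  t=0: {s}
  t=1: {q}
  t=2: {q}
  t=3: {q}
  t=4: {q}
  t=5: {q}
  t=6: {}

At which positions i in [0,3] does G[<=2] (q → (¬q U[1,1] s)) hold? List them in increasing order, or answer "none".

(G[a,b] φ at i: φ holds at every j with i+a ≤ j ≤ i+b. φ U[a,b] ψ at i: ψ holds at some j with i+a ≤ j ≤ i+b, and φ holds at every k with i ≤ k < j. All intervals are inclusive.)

Evaluate at each i in [0,3]:
  i=0: ✗ (fails at j=1)
  i=1: ✗ (fails at j=1)
  i=2: ✗ (fails at j=2)
  i=3: ✗ (fails at j=3)

none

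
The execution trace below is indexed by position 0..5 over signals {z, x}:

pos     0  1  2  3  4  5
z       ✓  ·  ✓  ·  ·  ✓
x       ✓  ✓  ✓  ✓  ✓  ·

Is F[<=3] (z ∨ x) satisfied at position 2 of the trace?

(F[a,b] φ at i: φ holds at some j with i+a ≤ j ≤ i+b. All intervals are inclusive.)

Holds

Check (z ∨ x) at each j in [2,5]:
  j=2: true
  j=3: true
  j=4: true
  j=5: true
Found at j=2 → formula holds.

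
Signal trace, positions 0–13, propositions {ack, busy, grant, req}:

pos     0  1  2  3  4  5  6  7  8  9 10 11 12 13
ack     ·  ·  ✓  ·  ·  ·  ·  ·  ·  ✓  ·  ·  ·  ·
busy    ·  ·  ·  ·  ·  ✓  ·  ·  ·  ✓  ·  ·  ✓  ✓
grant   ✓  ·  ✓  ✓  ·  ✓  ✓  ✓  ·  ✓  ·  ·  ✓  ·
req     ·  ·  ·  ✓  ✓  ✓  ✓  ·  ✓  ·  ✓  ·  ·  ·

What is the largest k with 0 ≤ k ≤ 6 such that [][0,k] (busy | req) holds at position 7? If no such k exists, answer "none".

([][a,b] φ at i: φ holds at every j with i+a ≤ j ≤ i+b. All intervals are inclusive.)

(busy | req) must hold from j=7 onward; find where it first fails.
  j=7: fails → no k works.

none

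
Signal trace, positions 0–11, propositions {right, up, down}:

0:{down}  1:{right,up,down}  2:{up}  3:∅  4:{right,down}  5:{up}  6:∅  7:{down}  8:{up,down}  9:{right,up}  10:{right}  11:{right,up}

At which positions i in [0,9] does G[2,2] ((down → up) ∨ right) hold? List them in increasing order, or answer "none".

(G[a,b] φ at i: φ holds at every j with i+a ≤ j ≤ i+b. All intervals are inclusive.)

Evaluate at each i in [0,9]:
  i=0: ✓ (all of [2,2])
  i=1: ✓ (all of [3,3])
  i=2: ✓ (all of [4,4])
  i=3: ✓ (all of [5,5])
  i=4: ✓ (all of [6,6])
  i=5: ✗ (fails at j=7)
  i=6: ✓ (all of [8,8])
  i=7: ✓ (all of [9,9])
  i=8: ✓ (all of [10,10])
  i=9: ✓ (all of [11,11])

0, 1, 2, 3, 4, 6, 7, 8, 9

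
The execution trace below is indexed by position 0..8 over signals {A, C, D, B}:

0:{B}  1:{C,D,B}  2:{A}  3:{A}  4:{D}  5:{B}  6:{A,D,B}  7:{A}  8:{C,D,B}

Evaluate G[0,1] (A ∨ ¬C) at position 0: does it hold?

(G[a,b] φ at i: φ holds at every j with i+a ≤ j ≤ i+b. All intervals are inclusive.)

Does not hold

Check (A ∨ ¬C) at every j in [0,1]:
  j=0: true
  j=1: false
Fails at j=1 → formula fails.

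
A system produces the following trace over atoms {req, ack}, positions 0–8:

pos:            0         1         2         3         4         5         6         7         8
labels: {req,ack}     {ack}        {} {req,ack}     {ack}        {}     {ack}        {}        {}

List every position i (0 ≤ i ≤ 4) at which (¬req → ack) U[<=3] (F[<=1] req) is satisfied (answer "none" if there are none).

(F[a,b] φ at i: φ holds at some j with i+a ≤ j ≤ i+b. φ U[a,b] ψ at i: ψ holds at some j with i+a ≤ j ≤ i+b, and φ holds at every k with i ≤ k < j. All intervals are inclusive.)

Evaluate at each i in [0,4]:
  i=0: ✓ (rhs at j=0)
  i=1: ✓ (rhs at j=2; lhs holds on [1,1])
  i=2: ✓ (rhs at j=2)
  i=3: ✓ (rhs at j=3)
  i=4: ✗ (no rhs in [4,7])

0, 1, 2, 3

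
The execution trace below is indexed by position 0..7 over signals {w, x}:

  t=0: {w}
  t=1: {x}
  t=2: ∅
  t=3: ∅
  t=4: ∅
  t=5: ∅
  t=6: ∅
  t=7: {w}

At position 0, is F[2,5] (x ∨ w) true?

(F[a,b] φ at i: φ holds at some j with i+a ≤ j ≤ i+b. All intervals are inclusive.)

Does not hold

Check (x ∨ w) at each j in [2,5]:
  j=2: false
  j=3: false
  j=4: false
  j=5: false
No position in the window satisfies it → formula fails.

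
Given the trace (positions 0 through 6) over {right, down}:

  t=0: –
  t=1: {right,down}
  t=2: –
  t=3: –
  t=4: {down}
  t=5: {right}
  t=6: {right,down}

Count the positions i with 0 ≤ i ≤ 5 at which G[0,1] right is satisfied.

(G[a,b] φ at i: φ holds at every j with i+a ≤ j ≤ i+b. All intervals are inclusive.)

Evaluate at each i in [0,5]:
  i=0: ✗ (fails at j=0)
  i=1: ✗ (fails at j=2)
  i=2: ✗ (fails at j=2)
  i=3: ✗ (fails at j=3)
  i=4: ✗ (fails at j=4)
  i=5: ✓ (all of [5,6])
Positions where it holds: {5} → 1.

1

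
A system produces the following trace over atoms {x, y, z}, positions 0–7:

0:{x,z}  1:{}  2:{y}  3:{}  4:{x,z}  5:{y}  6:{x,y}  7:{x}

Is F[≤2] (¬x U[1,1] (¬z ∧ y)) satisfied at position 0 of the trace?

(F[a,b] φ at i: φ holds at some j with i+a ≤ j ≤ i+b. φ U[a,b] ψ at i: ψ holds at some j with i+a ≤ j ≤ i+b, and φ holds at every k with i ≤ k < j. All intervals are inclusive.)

Check (¬x U[1,1] (¬z ∧ y)) at each j in [0,2]:
  j=0: fails
  j=1: holds
  j=2: fails
Found at j=1 → formula holds.

Yes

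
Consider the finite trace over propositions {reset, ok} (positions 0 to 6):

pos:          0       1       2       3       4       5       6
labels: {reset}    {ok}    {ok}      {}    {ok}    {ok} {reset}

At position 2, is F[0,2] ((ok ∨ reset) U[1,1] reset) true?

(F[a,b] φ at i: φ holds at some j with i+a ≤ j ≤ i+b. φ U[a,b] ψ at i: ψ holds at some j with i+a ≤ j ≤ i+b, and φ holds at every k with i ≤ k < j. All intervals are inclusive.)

No

Check ((ok ∨ reset) U[1,1] reset) at each j in [2,4]:
  j=2: fails
  j=3: fails
  j=4: fails
No position in the window satisfies it → formula fails.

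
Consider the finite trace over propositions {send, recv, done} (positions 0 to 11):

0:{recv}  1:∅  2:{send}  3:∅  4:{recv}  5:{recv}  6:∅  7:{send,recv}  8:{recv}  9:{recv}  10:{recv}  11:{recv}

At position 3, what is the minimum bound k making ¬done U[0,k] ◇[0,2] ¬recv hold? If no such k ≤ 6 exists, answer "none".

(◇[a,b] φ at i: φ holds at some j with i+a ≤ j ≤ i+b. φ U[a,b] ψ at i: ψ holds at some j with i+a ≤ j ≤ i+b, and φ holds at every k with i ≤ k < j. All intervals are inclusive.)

0

Need earliest j ≥ 3 with ◇[0,2] ¬recv, and ¬done at every k in [3,j-1].
  j=3: rhs holds (empty prefix). k = 0.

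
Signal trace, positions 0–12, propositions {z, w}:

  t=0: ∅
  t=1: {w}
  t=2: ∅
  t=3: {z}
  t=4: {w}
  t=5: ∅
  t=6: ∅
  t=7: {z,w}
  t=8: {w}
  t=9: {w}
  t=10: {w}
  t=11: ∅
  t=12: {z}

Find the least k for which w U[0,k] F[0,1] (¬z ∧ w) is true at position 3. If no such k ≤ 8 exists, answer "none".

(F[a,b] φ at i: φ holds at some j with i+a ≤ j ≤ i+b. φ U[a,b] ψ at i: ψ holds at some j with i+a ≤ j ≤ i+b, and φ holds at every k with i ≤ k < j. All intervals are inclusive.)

Need earliest j ≥ 3 with F[0,1] (¬z ∧ w), and w at every k in [3,j-1].
  j=3: rhs holds (empty prefix). k = 0.

0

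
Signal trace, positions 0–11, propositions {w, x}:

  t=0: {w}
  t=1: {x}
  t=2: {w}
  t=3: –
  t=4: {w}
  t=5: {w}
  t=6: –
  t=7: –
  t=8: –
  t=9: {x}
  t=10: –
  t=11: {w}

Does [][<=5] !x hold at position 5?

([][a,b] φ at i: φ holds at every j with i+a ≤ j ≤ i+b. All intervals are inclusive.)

No

Check !x at every j in [5,10]:
  j=5: true
  j=6: true
  j=7: true
  j=8: true
  j=9: false
  j=10: true
Fails at j=9 → formula fails.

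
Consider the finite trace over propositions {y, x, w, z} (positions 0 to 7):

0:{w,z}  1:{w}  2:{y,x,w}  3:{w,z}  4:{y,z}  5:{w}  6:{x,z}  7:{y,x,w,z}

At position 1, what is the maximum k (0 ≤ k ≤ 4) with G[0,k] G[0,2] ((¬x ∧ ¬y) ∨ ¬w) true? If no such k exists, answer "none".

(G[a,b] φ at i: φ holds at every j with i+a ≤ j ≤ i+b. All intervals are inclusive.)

none

G[0,2] ((¬x ∧ ¬y) ∨ ¬w) must hold from j=1 onward; find where it first fails.
  j=1: fails → no k works.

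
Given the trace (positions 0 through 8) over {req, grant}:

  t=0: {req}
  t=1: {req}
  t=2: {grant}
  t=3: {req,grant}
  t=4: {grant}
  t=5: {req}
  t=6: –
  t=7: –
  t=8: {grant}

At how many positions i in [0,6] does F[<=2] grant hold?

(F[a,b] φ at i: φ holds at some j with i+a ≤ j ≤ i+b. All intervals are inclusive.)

6

Evaluate at each i in [0,6]:
  i=0: ✓ (witness j=2)
  i=1: ✓ (witness j=2)
  i=2: ✓ (witness j=2)
  i=3: ✓ (witness j=3)
  i=4: ✓ (witness j=4)
  i=5: ✗ (none in [5,7])
  i=6: ✓ (witness j=8)
Positions where it holds: {0, 1, 2, 3, 4, 6} → 6.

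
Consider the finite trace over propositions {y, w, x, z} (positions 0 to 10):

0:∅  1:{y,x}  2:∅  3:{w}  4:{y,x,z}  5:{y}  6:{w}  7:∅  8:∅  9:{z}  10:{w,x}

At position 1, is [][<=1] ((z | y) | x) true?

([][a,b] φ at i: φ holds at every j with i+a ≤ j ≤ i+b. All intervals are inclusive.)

Does not hold

Check ((z | y) | x) at every j in [1,2]:
  j=1: true
  j=2: false
Fails at j=2 → formula fails.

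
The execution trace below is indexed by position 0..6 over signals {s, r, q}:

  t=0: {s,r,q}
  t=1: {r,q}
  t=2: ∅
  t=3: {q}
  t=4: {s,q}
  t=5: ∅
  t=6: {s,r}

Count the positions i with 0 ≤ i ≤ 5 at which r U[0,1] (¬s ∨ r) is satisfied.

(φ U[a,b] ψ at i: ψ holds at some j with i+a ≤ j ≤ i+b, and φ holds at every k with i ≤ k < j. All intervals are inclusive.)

5

Evaluate at each i in [0,5]:
  i=0: ✓ (rhs at j=0)
  i=1: ✓ (rhs at j=1)
  i=2: ✓ (rhs at j=2)
  i=3: ✓ (rhs at j=3)
  i=4: ✗ (lhs fails at k=4 before rhs at j=5)
  i=5: ✓ (rhs at j=5)
Positions where it holds: {0, 1, 2, 3, 5} → 5.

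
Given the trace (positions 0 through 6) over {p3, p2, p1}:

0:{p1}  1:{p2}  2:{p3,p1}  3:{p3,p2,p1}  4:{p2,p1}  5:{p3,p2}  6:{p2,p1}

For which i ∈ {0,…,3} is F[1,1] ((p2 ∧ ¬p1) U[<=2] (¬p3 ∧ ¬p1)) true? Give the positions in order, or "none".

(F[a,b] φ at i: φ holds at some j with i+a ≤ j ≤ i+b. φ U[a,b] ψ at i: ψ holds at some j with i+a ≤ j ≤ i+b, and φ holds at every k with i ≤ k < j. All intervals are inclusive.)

Evaluate at each i in [0,3]:
  i=0: ✓ (witness j=1)
  i=1: ✗ (none in [2,2])
  i=2: ✗ (none in [3,3])
  i=3: ✗ (none in [4,4])

0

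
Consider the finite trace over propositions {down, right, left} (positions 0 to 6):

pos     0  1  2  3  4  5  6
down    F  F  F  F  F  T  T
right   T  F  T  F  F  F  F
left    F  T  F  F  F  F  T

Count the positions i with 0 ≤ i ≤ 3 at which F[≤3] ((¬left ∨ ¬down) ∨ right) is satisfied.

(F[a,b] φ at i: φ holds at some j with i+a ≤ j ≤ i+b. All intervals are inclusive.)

Evaluate at each i in [0,3]:
  i=0: ✓ (witness j=0)
  i=1: ✓ (witness j=1)
  i=2: ✓ (witness j=2)
  i=3: ✓ (witness j=3)
Positions where it holds: {0, 1, 2, 3} → 4.

4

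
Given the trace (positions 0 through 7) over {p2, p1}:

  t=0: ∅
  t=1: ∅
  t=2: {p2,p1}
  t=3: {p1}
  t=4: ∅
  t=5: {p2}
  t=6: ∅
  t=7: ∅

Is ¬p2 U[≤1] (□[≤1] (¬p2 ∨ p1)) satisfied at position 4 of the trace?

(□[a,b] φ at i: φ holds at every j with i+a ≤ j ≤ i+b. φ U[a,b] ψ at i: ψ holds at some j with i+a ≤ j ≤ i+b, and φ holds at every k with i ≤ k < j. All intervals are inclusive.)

Need some j in [4,5] with □[≤1] (¬p2 ∨ p1), and ¬p2 at every k in [4,j-1].
  j=4: □[≤1] (¬p2 ∨ p1) — fails at 5.
  j=5: □[≤1] (¬p2 ∨ p1) — fails at 5.
No j in the window works → until fails.

False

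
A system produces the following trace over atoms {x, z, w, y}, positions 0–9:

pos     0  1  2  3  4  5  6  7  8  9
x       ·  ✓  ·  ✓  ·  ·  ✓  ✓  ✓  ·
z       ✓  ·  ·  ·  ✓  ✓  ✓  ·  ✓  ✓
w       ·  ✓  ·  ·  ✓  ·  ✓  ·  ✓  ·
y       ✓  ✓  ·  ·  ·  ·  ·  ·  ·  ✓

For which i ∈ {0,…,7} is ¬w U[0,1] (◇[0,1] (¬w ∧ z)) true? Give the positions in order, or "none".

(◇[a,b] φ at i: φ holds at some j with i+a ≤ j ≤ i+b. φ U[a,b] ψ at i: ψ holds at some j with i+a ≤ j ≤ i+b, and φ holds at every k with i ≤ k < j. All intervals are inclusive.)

0, 3, 4, 5, 7

Evaluate at each i in [0,7]:
  i=0: ✓ (rhs at j=0)
  i=1: ✗ (no rhs in [1,2])
  i=2: ✗ (no rhs in [2,3])
  i=3: ✓ (rhs at j=4; lhs holds on [3,3])
  i=4: ✓ (rhs at j=4)
  i=5: ✓ (rhs at j=5)
  i=6: ✗ (no rhs in [6,7])
  i=7: ✓ (rhs at j=8; lhs holds on [7,7])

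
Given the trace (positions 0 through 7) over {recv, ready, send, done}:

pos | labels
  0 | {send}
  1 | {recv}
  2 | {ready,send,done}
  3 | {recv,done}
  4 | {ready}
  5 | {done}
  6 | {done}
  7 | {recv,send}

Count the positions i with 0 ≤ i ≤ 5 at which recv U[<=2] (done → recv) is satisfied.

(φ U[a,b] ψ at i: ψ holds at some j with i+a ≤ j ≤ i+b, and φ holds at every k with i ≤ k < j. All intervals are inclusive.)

4

Evaluate at each i in [0,5]:
  i=0: ✓ (rhs at j=0)
  i=1: ✓ (rhs at j=1)
  i=2: ✗ (lhs fails at k=2 before rhs at j=3)
  i=3: ✓ (rhs at j=3)
  i=4: ✓ (rhs at j=4)
  i=5: ✗ (lhs fails at k=5 before rhs at j=7)
Positions where it holds: {0, 1, 3, 4} → 4.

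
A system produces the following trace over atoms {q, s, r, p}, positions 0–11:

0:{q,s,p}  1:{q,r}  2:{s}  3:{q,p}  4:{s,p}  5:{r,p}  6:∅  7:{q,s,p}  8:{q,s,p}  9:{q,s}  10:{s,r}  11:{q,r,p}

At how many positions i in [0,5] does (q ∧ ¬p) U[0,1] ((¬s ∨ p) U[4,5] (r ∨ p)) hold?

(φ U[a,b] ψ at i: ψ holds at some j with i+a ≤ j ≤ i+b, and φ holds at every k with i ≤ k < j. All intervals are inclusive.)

Evaluate at each i in [0,5]:
  i=0: ✗ (no rhs in [0,1])
  i=1: ✗ (no rhs in [1,2])
  i=2: ✗ (lhs fails at k=2 before rhs at j=3)
  i=3: ✓ (rhs at j=3)
  i=4: ✓ (rhs at j=4)
  i=5: ✗ (no rhs in [5,6])
Positions where it holds: {3, 4} → 2.

2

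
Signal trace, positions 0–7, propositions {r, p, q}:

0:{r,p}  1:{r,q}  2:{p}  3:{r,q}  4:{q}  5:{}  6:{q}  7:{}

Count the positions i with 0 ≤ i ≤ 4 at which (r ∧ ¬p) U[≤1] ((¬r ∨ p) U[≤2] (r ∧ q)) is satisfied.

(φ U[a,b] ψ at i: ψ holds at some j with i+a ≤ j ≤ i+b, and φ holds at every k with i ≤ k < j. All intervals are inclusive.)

Evaluate at each i in [0,4]:
  i=0: ✓ (rhs at j=0)
  i=1: ✓ (rhs at j=1)
  i=2: ✓ (rhs at j=2)
  i=3: ✓ (rhs at j=3)
  i=4: ✗ (no rhs in [4,5])
Positions where it holds: {0, 1, 2, 3} → 4.

4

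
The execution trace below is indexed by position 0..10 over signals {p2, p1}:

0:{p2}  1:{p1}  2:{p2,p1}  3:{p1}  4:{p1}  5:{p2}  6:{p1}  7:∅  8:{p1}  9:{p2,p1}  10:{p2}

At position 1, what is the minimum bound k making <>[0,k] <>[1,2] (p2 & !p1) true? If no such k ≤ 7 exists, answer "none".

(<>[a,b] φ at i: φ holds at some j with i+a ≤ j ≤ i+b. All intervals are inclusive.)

2

Scan j = 1,2,… for <>[1,2] (p2 & !p1):
  j=1: fails
  j=2: fails
  j=3: holds
First hit at j=3, so smallest k = 3-1 = 2.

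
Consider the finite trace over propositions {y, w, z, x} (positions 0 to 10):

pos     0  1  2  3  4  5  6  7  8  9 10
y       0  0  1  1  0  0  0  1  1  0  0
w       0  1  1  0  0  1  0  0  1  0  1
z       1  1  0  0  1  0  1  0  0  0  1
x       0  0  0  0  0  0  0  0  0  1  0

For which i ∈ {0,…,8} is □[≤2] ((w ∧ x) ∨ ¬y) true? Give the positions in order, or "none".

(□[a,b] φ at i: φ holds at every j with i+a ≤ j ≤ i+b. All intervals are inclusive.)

4

Evaluate at each i in [0,8]:
  i=0: ✗ (fails at j=2)
  i=1: ✗ (fails at j=2)
  i=2: ✗ (fails at j=2)
  i=3: ✗ (fails at j=3)
  i=4: ✓ (all of [4,6])
  i=5: ✗ (fails at j=7)
  i=6: ✗ (fails at j=7)
  i=7: ✗ (fails at j=7)
  i=8: ✗ (fails at j=8)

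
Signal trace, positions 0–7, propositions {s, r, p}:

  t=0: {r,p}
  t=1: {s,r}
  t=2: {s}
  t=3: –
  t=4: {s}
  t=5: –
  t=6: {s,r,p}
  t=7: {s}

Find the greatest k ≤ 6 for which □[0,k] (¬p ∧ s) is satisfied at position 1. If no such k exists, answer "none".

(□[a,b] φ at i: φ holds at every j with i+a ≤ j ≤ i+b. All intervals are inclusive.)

(¬p ∧ s) must hold from j=1 onward; find where it first fails.
  j=1: holds
  j=2: holds
  j=3: fails
Holds on [1,2], so largest k = 1.

1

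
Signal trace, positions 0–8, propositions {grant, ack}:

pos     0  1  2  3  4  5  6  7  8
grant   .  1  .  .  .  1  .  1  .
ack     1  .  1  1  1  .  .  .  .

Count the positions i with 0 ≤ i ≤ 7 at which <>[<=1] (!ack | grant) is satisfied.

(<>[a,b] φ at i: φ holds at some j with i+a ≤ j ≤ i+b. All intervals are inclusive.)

6

Evaluate at each i in [0,7]:
  i=0: ✓ (witness j=1)
  i=1: ✓ (witness j=1)
  i=2: ✗ (none in [2,3])
  i=3: ✗ (none in [3,4])
  i=4: ✓ (witness j=5)
  i=5: ✓ (witness j=5)
  i=6: ✓ (witness j=6)
  i=7: ✓ (witness j=7)
Positions where it holds: {0, 1, 4, 5, 6, 7} → 6.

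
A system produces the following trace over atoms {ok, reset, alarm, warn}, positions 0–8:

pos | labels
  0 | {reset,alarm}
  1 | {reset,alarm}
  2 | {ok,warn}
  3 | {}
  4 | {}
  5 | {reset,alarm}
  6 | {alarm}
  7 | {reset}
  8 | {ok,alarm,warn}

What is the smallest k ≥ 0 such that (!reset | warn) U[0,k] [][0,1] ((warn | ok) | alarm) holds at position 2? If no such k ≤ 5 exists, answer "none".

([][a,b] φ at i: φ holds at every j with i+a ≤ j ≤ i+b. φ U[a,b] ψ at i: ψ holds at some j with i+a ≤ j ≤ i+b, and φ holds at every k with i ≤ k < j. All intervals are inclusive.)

Need earliest j ≥ 2 with [][0,1] ((warn | ok) | alarm), and (!reset | warn) at every k in [2,j-1].
  j=2: rhs fails.
  j=3: rhs fails.
  j=4: rhs fails.
  j=5: rhs holds; lhs holds on [2,4]. k = 3.

3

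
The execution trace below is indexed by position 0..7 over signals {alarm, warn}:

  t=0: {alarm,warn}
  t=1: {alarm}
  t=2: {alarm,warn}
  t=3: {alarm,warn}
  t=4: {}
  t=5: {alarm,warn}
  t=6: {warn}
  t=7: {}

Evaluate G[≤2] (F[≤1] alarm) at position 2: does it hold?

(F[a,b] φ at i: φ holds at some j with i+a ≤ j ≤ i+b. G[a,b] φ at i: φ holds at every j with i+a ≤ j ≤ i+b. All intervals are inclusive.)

Holds

Check F[≤1] alarm at every j in [2,4]:
  j=2: holds (witness at 2)
  j=3: holds (witness at 3)
  j=4: holds (witness at 5)
All positions satisfy it → formula holds.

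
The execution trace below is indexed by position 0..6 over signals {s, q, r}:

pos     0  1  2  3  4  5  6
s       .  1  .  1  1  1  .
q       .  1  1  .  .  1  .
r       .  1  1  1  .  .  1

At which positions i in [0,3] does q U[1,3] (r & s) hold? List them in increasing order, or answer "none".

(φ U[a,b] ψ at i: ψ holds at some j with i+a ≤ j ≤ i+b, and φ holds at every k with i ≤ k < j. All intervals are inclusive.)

1, 2

Evaluate at each i in [0,3]:
  i=0: ✗ (lhs fails at k=0 before rhs at j=1)
  i=1: ✓ (rhs at j=3; lhs holds on [1,2])
  i=2: ✓ (rhs at j=3; lhs holds on [2,2])
  i=3: ✗ (no rhs in [4,6])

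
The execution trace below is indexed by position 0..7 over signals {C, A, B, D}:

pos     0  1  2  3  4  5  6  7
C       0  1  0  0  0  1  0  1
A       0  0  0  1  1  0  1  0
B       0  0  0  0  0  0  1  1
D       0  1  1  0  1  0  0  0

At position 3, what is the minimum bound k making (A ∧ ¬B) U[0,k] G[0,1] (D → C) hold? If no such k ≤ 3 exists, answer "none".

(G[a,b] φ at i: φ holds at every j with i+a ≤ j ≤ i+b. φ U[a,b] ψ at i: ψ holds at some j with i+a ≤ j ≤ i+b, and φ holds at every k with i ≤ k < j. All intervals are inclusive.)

Need earliest j ≥ 3 with G[0,1] (D → C), and (A ∧ ¬B) at every k in [3,j-1].
  j=3: rhs fails.
  j=4: rhs fails.
  j=5: rhs holds; lhs holds on [3,4]. k = 2.

2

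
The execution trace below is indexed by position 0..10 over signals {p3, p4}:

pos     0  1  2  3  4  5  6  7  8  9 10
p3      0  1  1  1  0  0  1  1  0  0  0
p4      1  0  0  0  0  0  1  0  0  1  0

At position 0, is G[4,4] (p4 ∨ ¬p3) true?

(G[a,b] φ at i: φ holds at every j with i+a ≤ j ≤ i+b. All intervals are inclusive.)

True

Check (p4 ∨ ¬p3) at every j in [4,4]:
  j=4: true
All positions satisfy it → formula holds.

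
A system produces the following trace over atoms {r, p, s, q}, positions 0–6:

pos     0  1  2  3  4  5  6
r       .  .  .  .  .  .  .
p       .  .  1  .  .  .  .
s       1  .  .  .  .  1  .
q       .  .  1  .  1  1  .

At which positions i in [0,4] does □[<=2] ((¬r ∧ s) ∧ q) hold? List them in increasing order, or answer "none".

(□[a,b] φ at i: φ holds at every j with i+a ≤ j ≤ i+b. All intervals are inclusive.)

none

Evaluate at each i in [0,4]:
  i=0: ✗ (fails at j=0)
  i=1: ✗ (fails at j=1)
  i=2: ✗ (fails at j=2)
  i=3: ✗ (fails at j=3)
  i=4: ✗ (fails at j=4)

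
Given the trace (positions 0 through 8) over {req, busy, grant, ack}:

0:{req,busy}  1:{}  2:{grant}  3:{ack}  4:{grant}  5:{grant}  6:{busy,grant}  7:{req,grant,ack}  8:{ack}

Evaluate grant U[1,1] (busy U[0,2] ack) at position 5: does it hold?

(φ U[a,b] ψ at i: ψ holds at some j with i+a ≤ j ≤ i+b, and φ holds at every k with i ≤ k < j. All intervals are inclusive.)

Holds

Need some j in [6,6] with (busy U[0,2] ack), and grant at every k in [5,j-1].
  j=6: (busy U[0,2] ack) holds; grant holds at every k in [5,5] → satisfied.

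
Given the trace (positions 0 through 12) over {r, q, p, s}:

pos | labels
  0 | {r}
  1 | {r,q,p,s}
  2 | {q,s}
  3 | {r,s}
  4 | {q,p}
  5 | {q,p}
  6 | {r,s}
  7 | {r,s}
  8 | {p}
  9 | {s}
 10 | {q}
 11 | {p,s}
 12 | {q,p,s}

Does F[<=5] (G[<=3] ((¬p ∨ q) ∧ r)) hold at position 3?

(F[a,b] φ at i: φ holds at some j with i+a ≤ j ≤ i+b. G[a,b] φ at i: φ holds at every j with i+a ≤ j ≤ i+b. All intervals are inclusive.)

Check G[<=3] ((¬p ∨ q) ∧ r) at each j in [3,8]:
  j=3: fails at 4
  j=4: fails at 4
  j=5: fails at 5
  j=6: fails at 8
  j=7: fails at 8
  j=8: fails at 8
No position in the window satisfies it → formula fails.

Does not hold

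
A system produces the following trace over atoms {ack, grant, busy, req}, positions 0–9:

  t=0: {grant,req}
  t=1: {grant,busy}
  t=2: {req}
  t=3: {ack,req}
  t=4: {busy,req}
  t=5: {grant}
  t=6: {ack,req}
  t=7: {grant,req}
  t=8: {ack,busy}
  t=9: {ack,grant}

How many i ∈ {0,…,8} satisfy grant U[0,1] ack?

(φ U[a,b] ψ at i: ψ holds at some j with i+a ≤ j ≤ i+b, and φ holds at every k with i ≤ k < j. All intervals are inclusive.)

Evaluate at each i in [0,8]:
  i=0: ✗ (no rhs in [0,1])
  i=1: ✗ (no rhs in [1,2])
  i=2: ✗ (lhs fails at k=2 before rhs at j=3)
  i=3: ✓ (rhs at j=3)
  i=4: ✗ (no rhs in [4,5])
  i=5: ✓ (rhs at j=6; lhs holds on [5,5])
  i=6: ✓ (rhs at j=6)
  i=7: ✓ (rhs at j=8; lhs holds on [7,7])
  i=8: ✓ (rhs at j=8)
Positions where it holds: {3, 5, 6, 7, 8} → 5.

5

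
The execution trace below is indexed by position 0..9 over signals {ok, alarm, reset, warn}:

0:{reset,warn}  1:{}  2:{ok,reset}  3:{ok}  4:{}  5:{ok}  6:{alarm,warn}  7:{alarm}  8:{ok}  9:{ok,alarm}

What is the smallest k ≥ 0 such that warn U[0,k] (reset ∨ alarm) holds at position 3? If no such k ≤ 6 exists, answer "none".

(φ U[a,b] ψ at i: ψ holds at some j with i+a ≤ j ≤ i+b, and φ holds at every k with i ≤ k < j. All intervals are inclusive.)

Need earliest j ≥ 3 with (reset ∨ alarm), and warn at every k in [3,j-1].
  j=3: rhs fails.
  j=4: rhs fails.
  j=5: rhs fails.
  j=6: rhs holds but lhs fails at k=3.
  j=7: rhs holds but lhs fails at k=3.
  j=8: rhs fails.
  j=9: rhs holds but lhs fails at k=3.
No witness within the range → none.

none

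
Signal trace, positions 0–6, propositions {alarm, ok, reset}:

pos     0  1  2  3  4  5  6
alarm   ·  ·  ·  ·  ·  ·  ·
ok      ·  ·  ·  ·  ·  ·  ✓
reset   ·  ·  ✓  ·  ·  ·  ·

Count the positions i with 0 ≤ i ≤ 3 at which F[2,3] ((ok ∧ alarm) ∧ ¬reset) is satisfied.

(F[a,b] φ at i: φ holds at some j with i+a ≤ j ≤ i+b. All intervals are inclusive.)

Evaluate at each i in [0,3]:
  i=0: ✗ (none in [2,3])
  i=1: ✗ (none in [3,4])
  i=2: ✗ (none in [4,5])
  i=3: ✗ (none in [5,6])
Positions where it holds: {} → 0.

0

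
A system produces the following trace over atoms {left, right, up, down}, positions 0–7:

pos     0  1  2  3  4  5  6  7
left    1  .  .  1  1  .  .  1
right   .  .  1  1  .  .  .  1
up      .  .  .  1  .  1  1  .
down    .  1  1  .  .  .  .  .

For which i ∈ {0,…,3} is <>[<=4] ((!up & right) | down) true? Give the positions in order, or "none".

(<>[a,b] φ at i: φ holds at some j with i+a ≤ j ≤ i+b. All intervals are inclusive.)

0, 1, 2, 3

Evaluate at each i in [0,3]:
  i=0: ✓ (witness j=1)
  i=1: ✓ (witness j=1)
  i=2: ✓ (witness j=2)
  i=3: ✓ (witness j=7)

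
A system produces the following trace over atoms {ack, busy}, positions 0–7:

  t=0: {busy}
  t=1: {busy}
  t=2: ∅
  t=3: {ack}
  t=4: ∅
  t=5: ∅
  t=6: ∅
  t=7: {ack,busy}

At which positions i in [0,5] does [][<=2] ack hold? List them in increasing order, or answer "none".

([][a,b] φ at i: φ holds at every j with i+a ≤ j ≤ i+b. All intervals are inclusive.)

none

Evaluate at each i in [0,5]:
  i=0: ✗ (fails at j=0)
  i=1: ✗ (fails at j=1)
  i=2: ✗ (fails at j=2)
  i=3: ✗ (fails at j=4)
  i=4: ✗ (fails at j=4)
  i=5: ✗ (fails at j=5)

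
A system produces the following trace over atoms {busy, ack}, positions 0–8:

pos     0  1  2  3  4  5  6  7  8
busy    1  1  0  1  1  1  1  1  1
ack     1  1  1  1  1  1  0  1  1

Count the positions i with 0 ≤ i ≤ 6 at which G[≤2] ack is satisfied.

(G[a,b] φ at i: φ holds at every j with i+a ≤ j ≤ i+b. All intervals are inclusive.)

Evaluate at each i in [0,6]:
  i=0: ✓ (all of [0,2])
  i=1: ✓ (all of [1,3])
  i=2: ✓ (all of [2,4])
  i=3: ✓ (all of [3,5])
  i=4: ✗ (fails at j=6)
  i=5: ✗ (fails at j=6)
  i=6: ✗ (fails at j=6)
Positions where it holds: {0, 1, 2, 3} → 4.

4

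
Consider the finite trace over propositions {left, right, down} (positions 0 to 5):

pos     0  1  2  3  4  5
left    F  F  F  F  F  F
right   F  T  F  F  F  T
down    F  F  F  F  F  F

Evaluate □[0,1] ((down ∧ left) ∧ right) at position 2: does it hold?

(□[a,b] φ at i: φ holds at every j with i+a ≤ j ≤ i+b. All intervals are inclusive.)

Check ((down ∧ left) ∧ right) at every j in [2,3]:
  j=2: false
  j=3: false
Fails at j=2 → formula fails.

No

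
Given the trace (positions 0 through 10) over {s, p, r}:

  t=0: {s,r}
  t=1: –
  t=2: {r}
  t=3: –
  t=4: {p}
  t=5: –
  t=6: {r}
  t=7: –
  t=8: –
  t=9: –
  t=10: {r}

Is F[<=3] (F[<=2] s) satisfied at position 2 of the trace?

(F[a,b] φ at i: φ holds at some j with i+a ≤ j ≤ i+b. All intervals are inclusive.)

Does not hold

Check F[<=2] s at each j in [2,5]:
  j=2: fails (none in [2,4])
  j=3: fails (none in [3,5])
  j=4: fails (none in [4,6])
  j=5: fails (none in [5,7])
No position in the window satisfies it → formula fails.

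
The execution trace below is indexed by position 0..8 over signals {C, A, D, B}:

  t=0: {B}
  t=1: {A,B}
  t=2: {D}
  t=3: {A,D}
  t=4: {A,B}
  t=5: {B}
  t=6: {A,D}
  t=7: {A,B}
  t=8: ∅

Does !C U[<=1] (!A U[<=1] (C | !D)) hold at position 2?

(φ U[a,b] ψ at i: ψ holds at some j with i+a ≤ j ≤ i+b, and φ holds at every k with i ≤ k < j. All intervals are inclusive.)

False

Need some j in [2,3] with (!A U[<=1] (C | !D)), and !C at every k in [2,j-1].
  j=2: (!A U[<=1] (C | !D)) — fails.
  j=3: (!A U[<=1] (C | !D)) — fails.
No j in the window works → until fails.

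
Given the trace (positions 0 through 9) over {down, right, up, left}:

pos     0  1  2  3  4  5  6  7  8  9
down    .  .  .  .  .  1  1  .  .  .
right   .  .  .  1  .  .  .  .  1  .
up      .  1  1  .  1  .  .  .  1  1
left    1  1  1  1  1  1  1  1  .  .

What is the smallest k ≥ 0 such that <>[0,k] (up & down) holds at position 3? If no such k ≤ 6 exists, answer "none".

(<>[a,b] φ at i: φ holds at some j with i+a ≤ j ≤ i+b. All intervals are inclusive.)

Scan j = 3,4,… for (up & down):
  j=3: fails
  j=4: fails
  j=5: fails
  j=6: fails
  j=7: fails
  j=8: fails
  j=9: fails
No j in [3,9] satisfies it → none.

none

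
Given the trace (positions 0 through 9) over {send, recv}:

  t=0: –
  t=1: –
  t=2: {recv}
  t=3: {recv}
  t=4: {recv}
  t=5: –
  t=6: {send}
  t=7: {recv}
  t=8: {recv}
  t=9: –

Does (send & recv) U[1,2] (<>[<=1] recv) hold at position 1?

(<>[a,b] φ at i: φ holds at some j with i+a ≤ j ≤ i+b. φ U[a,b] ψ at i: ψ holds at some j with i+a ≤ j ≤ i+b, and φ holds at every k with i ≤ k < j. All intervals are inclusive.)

Does not hold

Need some j in [2,3] with <>[<=1] recv, and (send & recv) at every k in [1,j-1].
  j=2: <>[<=1] recv holds, but (send & recv) fails at k=1 → not this j.
  j=3: <>[<=1] recv holds, but (send & recv) fails at k=1 → not this j.
No j in the window works → until fails.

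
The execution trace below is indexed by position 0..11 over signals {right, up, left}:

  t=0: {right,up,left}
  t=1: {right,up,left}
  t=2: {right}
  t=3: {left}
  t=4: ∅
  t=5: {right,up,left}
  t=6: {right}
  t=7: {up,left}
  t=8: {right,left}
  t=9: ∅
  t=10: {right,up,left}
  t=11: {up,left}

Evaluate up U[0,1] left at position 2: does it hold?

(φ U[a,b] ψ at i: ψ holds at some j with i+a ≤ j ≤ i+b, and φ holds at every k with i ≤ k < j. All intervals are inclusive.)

Does not hold

Need some j in [2,3] with left, and up at every k in [2,j-1].
  j=2: left false.
  j=3: left holds, but up fails at k=2 → not this j.
No j in the window works → until fails.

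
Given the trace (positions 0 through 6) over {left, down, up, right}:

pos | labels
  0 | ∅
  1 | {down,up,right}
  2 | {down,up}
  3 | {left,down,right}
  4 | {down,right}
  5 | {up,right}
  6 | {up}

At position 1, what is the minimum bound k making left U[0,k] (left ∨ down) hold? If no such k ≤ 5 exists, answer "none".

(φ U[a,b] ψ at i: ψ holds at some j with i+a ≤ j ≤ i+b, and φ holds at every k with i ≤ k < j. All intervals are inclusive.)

Need earliest j ≥ 1 with (left ∨ down), and left at every k in [1,j-1].
  j=1: rhs holds (empty prefix). k = 0.

0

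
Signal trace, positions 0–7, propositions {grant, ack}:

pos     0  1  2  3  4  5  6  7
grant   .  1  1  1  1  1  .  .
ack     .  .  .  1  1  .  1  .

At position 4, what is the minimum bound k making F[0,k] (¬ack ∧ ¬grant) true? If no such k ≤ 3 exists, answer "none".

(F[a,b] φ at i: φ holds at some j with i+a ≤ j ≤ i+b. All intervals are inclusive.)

3

Scan j = 4,5,… for (¬ack ∧ ¬grant):
  j=4: fails
  j=5: fails
  j=6: fails
  j=7: holds
First hit at j=7, so smallest k = 7-4 = 3.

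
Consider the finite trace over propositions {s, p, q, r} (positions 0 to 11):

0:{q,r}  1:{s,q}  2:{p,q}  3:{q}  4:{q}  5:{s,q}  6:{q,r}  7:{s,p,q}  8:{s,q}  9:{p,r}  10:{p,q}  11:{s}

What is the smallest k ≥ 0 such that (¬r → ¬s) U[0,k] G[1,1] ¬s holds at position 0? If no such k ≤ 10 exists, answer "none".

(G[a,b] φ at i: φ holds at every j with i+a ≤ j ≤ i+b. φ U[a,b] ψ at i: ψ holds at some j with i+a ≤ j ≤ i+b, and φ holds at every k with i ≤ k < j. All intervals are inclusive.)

Need earliest j ≥ 0 with G[1,1] ¬s, and (¬r → ¬s) at every k in [0,j-1].
  j=0: rhs fails.
  j=1: rhs holds; lhs holds on [0,0]. k = 1.

1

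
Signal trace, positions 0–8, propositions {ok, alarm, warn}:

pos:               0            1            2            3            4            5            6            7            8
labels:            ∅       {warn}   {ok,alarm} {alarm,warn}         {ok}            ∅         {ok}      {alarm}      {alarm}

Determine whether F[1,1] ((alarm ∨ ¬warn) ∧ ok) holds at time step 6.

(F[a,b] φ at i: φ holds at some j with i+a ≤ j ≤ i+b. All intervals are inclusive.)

Check ((alarm ∨ ¬warn) ∧ ok) at each j in [7,7]:
  j=7: false
No position in the window satisfies it → formula fails.

No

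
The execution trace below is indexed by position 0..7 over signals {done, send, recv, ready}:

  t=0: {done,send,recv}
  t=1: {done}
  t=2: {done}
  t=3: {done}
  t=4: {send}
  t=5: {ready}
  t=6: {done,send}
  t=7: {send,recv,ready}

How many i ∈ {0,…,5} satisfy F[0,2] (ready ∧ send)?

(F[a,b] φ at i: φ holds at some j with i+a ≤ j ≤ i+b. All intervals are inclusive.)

1

Evaluate at each i in [0,5]:
  i=0: ✗ (none in [0,2])
  i=1: ✗ (none in [1,3])
  i=2: ✗ (none in [2,4])
  i=3: ✗ (none in [3,5])
  i=4: ✗ (none in [4,6])
  i=5: ✓ (witness j=7)
Positions where it holds: {5} → 1.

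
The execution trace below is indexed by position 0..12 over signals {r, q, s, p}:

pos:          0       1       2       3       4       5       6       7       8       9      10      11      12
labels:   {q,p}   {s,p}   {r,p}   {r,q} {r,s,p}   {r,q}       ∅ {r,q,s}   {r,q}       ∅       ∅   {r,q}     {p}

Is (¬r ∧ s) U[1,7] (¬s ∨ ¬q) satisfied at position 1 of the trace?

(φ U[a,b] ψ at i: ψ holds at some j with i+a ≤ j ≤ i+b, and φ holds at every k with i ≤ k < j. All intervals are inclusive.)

Yes

Need some j in [2,8] with (¬s ∨ ¬q), and (¬r ∧ s) at every k in [1,j-1].
  j=2: (¬s ∨ ¬q) holds; (¬r ∧ s) holds at every k in [1,1] → satisfied.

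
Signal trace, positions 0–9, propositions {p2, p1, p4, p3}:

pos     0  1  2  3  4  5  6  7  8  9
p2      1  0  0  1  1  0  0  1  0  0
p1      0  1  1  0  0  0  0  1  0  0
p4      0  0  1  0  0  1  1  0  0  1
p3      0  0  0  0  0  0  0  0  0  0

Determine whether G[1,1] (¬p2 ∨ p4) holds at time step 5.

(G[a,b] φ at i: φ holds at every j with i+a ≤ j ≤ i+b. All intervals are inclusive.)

Check (¬p2 ∨ p4) at every j in [6,6]:
  j=6: true
All positions satisfy it → formula holds.

True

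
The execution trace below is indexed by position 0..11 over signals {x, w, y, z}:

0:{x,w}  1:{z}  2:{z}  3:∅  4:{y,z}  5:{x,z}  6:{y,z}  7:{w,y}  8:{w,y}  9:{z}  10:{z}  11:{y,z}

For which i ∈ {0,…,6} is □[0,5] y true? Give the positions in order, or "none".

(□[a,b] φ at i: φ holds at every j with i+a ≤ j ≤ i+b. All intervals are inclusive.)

none

Evaluate at each i in [0,6]:
  i=0: ✗ (fails at j=0)
  i=1: ✗ (fails at j=1)
  i=2: ✗ (fails at j=2)
  i=3: ✗ (fails at j=3)
  i=4: ✗ (fails at j=5)
  i=5: ✗ (fails at j=5)
  i=6: ✗ (fails at j=9)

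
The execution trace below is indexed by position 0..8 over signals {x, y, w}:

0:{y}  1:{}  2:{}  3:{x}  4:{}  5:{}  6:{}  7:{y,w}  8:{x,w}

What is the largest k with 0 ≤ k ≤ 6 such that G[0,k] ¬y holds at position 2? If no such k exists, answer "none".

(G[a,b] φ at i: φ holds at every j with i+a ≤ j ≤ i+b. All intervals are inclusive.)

¬y must hold from j=2 onward; find where it first fails.
  j=2: holds
  j=3: holds
  j=4: holds
  j=5: holds
  j=6: holds
  j=7: fails
Holds on [2,6], so largest k = 4.

4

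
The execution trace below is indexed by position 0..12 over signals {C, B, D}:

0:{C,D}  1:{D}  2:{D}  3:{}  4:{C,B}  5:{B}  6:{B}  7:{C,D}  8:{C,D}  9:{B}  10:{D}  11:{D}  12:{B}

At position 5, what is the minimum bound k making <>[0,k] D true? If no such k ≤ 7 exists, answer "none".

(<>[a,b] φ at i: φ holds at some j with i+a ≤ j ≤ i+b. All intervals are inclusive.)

2

Scan j = 5,6,… for D:
  j=5: fails
  j=6: fails
  j=7: holds
First hit at j=7, so smallest k = 7-5 = 2.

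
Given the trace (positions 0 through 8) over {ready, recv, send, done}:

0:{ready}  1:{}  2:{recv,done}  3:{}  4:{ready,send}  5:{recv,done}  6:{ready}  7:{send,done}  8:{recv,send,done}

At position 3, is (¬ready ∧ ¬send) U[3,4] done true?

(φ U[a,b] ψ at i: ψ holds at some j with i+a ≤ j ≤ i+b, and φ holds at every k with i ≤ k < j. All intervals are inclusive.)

No

Need some j in [6,7] with done, and (¬ready ∧ ¬send) at every k in [3,j-1].
  j=6: done false.
  j=7: done holds, but (¬ready ∧ ¬send) fails at k=4 → not this j.
No j in the window works → until fails.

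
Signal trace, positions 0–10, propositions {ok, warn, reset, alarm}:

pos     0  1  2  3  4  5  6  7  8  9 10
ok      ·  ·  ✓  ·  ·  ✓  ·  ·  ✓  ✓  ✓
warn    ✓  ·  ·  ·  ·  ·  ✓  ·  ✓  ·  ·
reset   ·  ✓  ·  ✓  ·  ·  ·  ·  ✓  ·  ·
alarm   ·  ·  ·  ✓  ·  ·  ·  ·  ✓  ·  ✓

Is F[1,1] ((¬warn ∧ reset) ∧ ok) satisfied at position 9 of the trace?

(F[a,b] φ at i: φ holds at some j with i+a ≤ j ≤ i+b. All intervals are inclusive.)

Check ((¬warn ∧ reset) ∧ ok) at each j in [10,10]:
  j=10: false
No position in the window satisfies it → formula fails.

Does not hold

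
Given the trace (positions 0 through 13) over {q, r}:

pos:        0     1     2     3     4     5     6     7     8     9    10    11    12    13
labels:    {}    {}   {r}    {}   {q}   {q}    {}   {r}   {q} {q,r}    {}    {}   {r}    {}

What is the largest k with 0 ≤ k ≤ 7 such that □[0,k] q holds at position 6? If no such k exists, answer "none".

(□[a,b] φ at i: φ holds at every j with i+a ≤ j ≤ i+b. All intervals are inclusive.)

q must hold from j=6 onward; find where it first fails.
  j=6: fails → no k works.

none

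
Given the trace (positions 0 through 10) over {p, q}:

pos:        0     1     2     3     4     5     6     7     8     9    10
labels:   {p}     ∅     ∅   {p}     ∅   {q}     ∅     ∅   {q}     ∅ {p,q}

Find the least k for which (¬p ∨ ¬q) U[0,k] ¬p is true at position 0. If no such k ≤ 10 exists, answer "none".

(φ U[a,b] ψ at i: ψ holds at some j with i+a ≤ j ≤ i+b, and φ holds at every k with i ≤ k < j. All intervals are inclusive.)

Need earliest j ≥ 0 with ¬p, and (¬p ∨ ¬q) at every k in [0,j-1].
  j=0: rhs fails.
  j=1: rhs holds; lhs holds on [0,0]. k = 1.

1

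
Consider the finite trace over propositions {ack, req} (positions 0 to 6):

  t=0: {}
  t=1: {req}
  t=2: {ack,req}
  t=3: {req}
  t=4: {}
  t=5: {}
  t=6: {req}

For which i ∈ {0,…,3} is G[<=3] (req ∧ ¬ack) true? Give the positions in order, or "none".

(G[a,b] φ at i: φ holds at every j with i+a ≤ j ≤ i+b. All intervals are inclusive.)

Evaluate at each i in [0,3]:
  i=0: ✗ (fails at j=0)
  i=1: ✗ (fails at j=2)
  i=2: ✗ (fails at j=2)
  i=3: ✗ (fails at j=4)

none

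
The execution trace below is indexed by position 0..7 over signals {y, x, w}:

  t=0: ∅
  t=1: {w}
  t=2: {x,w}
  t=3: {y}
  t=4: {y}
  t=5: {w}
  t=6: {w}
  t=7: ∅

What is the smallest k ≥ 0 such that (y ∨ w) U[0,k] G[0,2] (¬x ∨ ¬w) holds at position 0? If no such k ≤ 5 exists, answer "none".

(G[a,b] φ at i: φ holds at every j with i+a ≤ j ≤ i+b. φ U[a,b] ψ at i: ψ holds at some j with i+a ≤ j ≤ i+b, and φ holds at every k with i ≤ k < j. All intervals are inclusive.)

none

Need earliest j ≥ 0 with G[0,2] (¬x ∨ ¬w), and (y ∨ w) at every k in [0,j-1].
  j=0: rhs fails.
  j=1: rhs fails.
  j=2: rhs fails.
  j=3: rhs holds but lhs fails at k=0.
  j=4: rhs holds but lhs fails at k=0.
  j=5: rhs holds but lhs fails at k=0.
No witness within the range → none.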